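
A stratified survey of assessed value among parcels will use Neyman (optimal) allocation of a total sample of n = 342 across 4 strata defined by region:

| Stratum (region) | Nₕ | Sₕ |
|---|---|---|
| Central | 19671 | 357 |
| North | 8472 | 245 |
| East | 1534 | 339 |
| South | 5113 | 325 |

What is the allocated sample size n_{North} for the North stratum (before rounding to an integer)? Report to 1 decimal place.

62.9

Neyman allocation: nₕ = n·NₕSₕ / Σⱼ NⱼSⱼ.
Σ NⱼSⱼ = 19671·357 + 8472·245 + 1534·339 + 5113·325 = 1.1279938 × 10^7.
n_{North} = 342·8472·245 / (1.1279938 × 10^7) = 62.9.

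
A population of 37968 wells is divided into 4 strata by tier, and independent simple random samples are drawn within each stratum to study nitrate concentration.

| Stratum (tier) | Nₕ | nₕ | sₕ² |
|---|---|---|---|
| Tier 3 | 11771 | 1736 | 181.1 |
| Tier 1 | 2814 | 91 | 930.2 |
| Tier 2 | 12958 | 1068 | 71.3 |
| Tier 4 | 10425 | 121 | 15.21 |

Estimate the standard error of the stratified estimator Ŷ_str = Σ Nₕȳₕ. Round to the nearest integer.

Var(Ŷ_str) = Σₕ Nₕ²(1 − fₕ)sₕ²/nₕ.
Tier 3: 11771²·(1 − 1736/11771)·181.1/1736 = 1.2322518 × 10^7.
Tier 1: 2814²·(1 − 91/2814)·930.2/91 = 7.8326131 × 10^7.
Tier 2: 12958²·(1 − 1068/12958)·71.3/1068 = 1.0285801 × 10^7.
Tier 4: 10425²·(1 − 121/10425)·15.21/121 = 1.350286 × 10^7.
Sum = 1.1443731 × 10^8.
SE = √(1.1443731 × 10^8) = 10698.

10698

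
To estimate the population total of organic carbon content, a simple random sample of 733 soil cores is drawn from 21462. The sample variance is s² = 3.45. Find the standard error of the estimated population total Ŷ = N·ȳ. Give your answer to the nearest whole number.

Var(Ŷ) = N²·Var(ȳ) = N²·(1 − n/N)·s²/n.
f = 733/21462 = 0.03415339; Var(ȳ) = 0.96584661·3.45/733 = 0.0045459356.
Var(Ŷ) = 21462² · 0.0045459356 = 2.0939372 × 10^6.
SE(Ŷ) = √(2.0939372 × 10^6) = 1447.

1447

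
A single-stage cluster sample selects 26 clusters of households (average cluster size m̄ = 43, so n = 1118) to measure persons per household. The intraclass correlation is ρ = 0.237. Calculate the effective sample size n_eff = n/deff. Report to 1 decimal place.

deff = 1 + (43 − 1)·0.237 = 1 + 9.954 = 10.954.
n_eff = 1118 / 10.954 = 102.1.

102.1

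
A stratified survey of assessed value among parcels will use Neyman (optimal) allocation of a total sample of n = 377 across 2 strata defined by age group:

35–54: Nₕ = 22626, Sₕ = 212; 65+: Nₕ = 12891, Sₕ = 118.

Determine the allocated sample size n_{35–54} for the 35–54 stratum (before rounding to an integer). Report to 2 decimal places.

Neyman allocation: nₕ = n·NₕSₕ / Σⱼ NⱼSⱼ.
Σ NⱼSⱼ = 22626·212 + 12891·118 = 6.31785 × 10^6.
n_{35–54} = 377·22626·212 / (6.31785 × 10^6) = 286.23.

286.23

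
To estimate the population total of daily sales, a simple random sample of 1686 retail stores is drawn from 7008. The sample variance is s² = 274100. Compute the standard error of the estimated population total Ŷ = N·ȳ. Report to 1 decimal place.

Var(Ŷ) = N²·Var(ȳ) = N²·(1 − n/N)·s²/n.
f = 1686/7008 = 0.24058219; Var(ȳ) = 0.75941781·274100/1686 = 123.4617.
Var(Ŷ) = 7008² · 123.4617 = 6.0634589 × 10^9.
SE(Ŷ) = √(6.0634589 × 10^9) = 77868.2.

77868.2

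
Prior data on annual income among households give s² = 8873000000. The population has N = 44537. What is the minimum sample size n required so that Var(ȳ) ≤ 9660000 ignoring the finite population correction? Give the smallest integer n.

Without fpc, n₀ = s²/D = 8873000000/9660000 = 918.5300.
Rounding up, n = 919.

919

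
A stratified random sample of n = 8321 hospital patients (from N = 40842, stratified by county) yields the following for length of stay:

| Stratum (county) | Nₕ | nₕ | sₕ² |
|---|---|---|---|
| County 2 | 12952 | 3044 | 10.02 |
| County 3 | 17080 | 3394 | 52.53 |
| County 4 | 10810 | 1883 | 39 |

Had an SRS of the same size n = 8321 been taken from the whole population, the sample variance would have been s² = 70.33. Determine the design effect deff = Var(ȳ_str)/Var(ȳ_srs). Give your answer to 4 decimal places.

0.5379

Var(ȳ_str) = Σ Wₕ²(1−fₕ)sₕ²/nₕ with Wₕ = Nₕ/40842:
  County 2: (12952/40842)²·(1−3044/12952)·10.02/3044 = 2.5323977 × 10^-4
  County 3: (17080/40842)²·(1−3394/17080)·52.53/3394 = 0.0021689321
  County 4: (10810/40842)²·(1−1883/10810)·39/1883 = 0.0011982061
  → Var(ȳ_str) = 0.003620378.
Var(ȳ_srs) = (1 − 8321/40842)·70.33/8321 = 0.0067301073.
deff = 0.003620378 / 0.0067301073 = 0.5379.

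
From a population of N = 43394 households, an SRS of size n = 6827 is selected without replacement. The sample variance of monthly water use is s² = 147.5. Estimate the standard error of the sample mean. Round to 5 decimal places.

Under SRS without replacement, Var(ȳ) = (1 − f)·s²/n with f = n/N = 6827/43394 = 0.15732590.
Var(ȳ) = (1 − 0.15732590)·147.5/6827 = 0.84267410·0.02160539 = 0.018206303.
SE(ȳ) = √(0.018206303) = 0.13493.

0.13493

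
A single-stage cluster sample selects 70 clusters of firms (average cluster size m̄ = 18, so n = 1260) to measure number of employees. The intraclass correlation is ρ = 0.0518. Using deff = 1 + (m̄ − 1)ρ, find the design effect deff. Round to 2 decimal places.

1.88

deff = 1 + (18 − 1)·0.0518 = 1 + 0.8806 = 1.8806.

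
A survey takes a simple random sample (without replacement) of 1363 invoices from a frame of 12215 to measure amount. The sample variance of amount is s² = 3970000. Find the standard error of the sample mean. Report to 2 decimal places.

Under SRS without replacement, Var(ȳ) = (1 − f)·s²/n with f = n/N = 1363/12215 = 0.11158412.
Var(ȳ) = (1 − 0.11158412)·3970000/1363 = 0.88841588·2912.6926 = 2587.6824.
SE(ȳ) = √(2587.6824) = 50.87.

50.87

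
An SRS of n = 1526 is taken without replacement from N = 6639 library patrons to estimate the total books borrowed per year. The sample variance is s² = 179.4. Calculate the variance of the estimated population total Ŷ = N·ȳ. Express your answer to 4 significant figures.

Var(Ŷ) = N²·Var(ȳ) = N²·(1 − n/N)·s²/n.
f = 1526/6639 = 0.22985389; Var(ȳ) = 0.77014611·179.4/1526 = 0.090540112.
Var(Ŷ) = 6639² · 0.090540112 = 3.990675 × 10^6.

3.991 × 10^6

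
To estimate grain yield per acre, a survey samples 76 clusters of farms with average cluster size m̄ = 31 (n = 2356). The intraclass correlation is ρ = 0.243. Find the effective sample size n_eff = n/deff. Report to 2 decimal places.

deff = 1 + (31 − 1)·0.243 = 1 + 7.29 = 8.29.
n_eff = 2356 / 8.29 = 284.20.

284.20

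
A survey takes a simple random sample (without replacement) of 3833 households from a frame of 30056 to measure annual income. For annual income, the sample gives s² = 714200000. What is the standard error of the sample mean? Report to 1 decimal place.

403.2

Under SRS without replacement, Var(ȳ) = (1 − f)·s²/n with f = n/N = 3833/30056 = 0.12752861.
Var(ȳ) = (1 − 0.12752861)·714200000/3833 = 0.87247139·186329.25 = 162566.94.
SE(ȳ) = √(162566.94) = 403.2.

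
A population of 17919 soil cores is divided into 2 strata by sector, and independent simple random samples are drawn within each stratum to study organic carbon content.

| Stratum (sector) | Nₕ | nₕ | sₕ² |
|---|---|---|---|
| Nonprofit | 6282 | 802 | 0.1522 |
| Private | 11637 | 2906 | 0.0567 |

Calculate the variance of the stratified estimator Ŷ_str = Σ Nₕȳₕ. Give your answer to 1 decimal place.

8515.5

Var(Ŷ_str) = Σₕ Nₕ²(1 − fₕ)sₕ²/nₕ.
Nonprofit: 6282²·(1 − 802/6282)·0.1522/802 = 6533.092.
Private: 11637²·(1 − 2906/11637)·0.0567/2906 = 1982.4054.
Sum = 8515.4974.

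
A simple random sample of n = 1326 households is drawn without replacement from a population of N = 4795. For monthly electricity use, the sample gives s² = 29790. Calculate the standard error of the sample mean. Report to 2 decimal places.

4.03

Under SRS without replacement, Var(ȳ) = (1 − f)·s²/n with f = n/N = 1326/4795 = 0.27653806.
Var(ȳ) = (1 − 0.27653806)·29790/1326 = 0.72346194·22.466063 = 16.253342.
SE(ȳ) = √(16.253342) = 4.03.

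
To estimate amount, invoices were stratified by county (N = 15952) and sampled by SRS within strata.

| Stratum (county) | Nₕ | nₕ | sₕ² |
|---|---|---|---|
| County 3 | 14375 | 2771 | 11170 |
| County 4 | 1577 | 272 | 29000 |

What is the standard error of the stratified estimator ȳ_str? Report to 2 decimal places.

1.87

Var(ȳ_str) = Σₕ Wₕ²(1 − fₕ)sₕ²/nₕ with Wₕ = Nₕ/N, N = 15952.
County 3: Wₕ = 0.90114092; term = 0.90114092²·(1 − 0.19276522)·11170/2771 = 2.6424206.
County 4: Wₕ = 0.09885908; term = 0.09885908²·(1 − 0.17247939)·29000/272 = 0.86226551.
Sum = 3.5046861.
SE = √(3.5046861) = 1.87.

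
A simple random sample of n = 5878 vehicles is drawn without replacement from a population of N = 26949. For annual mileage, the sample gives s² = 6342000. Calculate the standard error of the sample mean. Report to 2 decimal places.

Under SRS without replacement, Var(ȳ) = (1 − f)·s²/n with f = n/N = 5878/26949 = 0.21811570.
Var(ȳ) = (1 − 0.21811570)·6342000/5878 = 0.78188430·1078.9384 = 843.60501.
SE(ȳ) = √(843.60501) = 29.04.

29.04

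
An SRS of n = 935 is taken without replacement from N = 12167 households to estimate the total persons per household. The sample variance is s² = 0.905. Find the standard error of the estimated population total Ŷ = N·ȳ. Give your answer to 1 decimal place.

Var(Ŷ) = N²·Var(ȳ) = N²·(1 − n/N)·s²/n.
f = 935/12167 = 0.07684721; Var(ȳ) = 0.92315279·0.905/935 = 8.9353291 × 10^-4.
Var(Ŷ) = 12167² · (8.9353291 × 10^-4) = 132274.94.
SE(Ŷ) = √(132274.94) = 363.7.

363.7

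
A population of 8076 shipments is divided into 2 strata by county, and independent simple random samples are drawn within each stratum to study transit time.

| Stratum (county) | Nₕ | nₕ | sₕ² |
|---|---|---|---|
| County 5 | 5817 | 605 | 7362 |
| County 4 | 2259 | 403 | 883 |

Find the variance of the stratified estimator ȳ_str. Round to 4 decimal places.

5.7974

Var(ȳ_str) = Σₕ Wₕ²(1 − fₕ)sₕ²/nₕ with Wₕ = Nₕ/N, N = 8076.
County 5: Wₕ = 0.72028232; term = 0.72028232²·(1 − 0.10400550)·7362/605 = 5.6565456.
County 4: Wₕ = 0.27971768; term = 0.27971768²·(1 − 0.17839752)·883/403 = 0.14085013.
Sum = 5.7973957.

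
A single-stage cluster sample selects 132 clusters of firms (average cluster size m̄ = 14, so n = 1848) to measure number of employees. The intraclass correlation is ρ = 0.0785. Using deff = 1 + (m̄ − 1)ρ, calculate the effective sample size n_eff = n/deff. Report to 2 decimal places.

deff = 1 + (14 − 1)·0.0785 = 1 + 1.0205 = 2.0205.
n_eff = 1848 / 2.0205 = 914.63.

914.63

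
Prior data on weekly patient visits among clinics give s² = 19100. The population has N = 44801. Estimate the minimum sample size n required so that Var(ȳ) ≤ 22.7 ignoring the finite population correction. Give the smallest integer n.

Without fpc, n₀ = s²/D = 19100/22.7 = 841.4097.
Rounding up, n = 842.

842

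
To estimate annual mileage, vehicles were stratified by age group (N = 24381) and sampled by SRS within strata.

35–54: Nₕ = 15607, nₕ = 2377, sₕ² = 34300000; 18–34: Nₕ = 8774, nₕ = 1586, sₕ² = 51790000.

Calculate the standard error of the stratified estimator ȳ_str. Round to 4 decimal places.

92.0700

Var(ȳ_str) = Σₕ Wₕ²(1 − fₕ)sₕ²/nₕ with Wₕ = Nₕ/N, N = 24381.
35–54: Wₕ = 0.64012961; term = 0.64012961²·(1 − 0.15230345)·34300000/2377 = 5012.3476.
18–34: Wₕ = 0.35987039; term = 0.35987039²·(1 − 0.18076134)·51790000/1586 = 3464.5385.
Sum = 8476.8861.
SE = √(8476.8861) = 92.0700.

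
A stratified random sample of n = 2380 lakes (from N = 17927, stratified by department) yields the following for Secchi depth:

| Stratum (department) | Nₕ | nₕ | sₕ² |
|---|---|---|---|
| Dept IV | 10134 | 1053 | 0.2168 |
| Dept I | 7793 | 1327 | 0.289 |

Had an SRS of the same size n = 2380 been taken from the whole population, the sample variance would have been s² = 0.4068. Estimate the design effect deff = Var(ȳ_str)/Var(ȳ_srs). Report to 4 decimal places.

0.6281

Var(ȳ_str) = Σ Wₕ²(1−fₕ)sₕ²/nₕ with Wₕ = Nₕ/17927:
  Dept IV: (10134/17927)²·(1−1053/10134)·0.2168/1053 = 5.8956303 × 10^-5
  Dept I: (7793/17927)²·(1−1327/7793)·0.289/1327 = 3.4146961 × 10^-5
  → Var(ȳ_str) = 9.3103264 × 10^-5.
Var(ȳ_srs) = (1 − 2380/17927)·0.4068/2380 = 1.4823234 × 10^-4.
deff = (9.3103264 × 10^-5) / (1.4823234 × 10^-4) = 0.6281.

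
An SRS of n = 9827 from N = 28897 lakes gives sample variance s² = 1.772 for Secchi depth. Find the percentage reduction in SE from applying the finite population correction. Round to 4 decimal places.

18.7639

f = n/N = 9827/28897 = 0.34006990.
SE_no-fpc = √(s²/n) = 0.013428311; SE_fpc = √((1−f)s²/n) = 0.010908633.
Ratio = √(1−f) = 0.81236082. Reduction = 100·(1 − 0.81236082) = 18.7639%.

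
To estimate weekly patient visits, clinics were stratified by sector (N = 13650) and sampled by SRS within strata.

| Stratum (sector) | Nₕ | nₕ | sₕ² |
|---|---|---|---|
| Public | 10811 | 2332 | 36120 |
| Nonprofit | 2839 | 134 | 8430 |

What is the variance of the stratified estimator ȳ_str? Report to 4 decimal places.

10.2131

Var(ȳ_str) = Σₕ Wₕ²(1 − fₕ)sₕ²/nₕ with Wₕ = Nₕ/N, N = 13650.
Public: Wₕ = 0.79201465; term = 0.79201465²·(1 − 0.21570623)·36120/2332 = 7.6201654.
Nonprofit: Wₕ = 0.20798535; term = 0.20798535²·(1 − 0.04719972)·8430/134 = 2.5929261.
Sum = 10.213092.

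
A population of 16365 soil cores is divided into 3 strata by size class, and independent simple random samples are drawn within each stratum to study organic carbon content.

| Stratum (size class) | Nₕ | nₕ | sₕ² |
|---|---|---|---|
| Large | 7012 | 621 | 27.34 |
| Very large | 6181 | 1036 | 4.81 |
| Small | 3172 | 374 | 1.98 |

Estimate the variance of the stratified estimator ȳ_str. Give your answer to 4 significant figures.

Var(ȳ_str) = Σₕ Wₕ²(1 − fₕ)sₕ²/nₕ with Wₕ = Nₕ/N, N = 16365.
Large: Wₕ = 0.42847540; term = 0.42847540²·(1 − 0.08856246)·27.34/621 = 0.0073669143.
Very large: Wₕ = 0.37769630; term = 0.37769630²·(1 − 0.16761042)·4.81/1036 = 5.5131197 × 10^-4.
Small: Wₕ = 0.19382829; term = 0.19382829²·(1 − 0.11790668)·1.98/374 = 1.7544559 × 10^-4.
Sum = 0.0080936719.

0.008094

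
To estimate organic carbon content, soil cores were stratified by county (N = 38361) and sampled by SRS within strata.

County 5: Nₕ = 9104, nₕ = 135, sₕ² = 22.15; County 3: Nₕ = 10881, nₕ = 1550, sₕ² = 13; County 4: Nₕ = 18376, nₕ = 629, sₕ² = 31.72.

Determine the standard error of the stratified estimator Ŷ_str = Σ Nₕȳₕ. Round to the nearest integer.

Var(Ŷ_str) = Σₕ Nₕ²(1 − fₕ)sₕ²/nₕ.
County 5: 9104²·(1 − 135/9104)·22.15/135 = 1.3397268 × 10^7.
County 3: 10881²·(1 − 1550/10881)·13/1550 = 851547.06.
County 4: 18376²·(1 − 629/18376)·31.72/629 = 1.6445931 × 10^7.
Sum = 3.0694746 × 10^7.
SE = √(3.0694746 × 10^7) = 5540.

5540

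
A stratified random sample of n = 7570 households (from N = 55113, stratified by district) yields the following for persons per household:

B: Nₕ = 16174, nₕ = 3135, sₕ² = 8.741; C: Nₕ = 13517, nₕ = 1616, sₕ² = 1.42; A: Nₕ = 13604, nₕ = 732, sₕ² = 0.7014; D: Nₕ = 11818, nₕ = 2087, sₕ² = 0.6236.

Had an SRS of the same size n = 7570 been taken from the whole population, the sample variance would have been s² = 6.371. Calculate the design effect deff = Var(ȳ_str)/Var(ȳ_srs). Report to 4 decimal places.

Var(ȳ_str) = Σ Wₕ²(1−fₕ)sₕ²/nₕ with Wₕ = Nₕ/55113:
  B: (16174/55113)²·(1−3135/16174)·8.741/3135 = 1.9358745 × 10^-4
  C: (13517/55113)²·(1−1616/13517)·1.42/1616 = 4.6537458 × 10^-5
  A: (13604/55113)²·(1−732/13604)·0.7014/732 = 5.5240707 × 10^-5
  D: (11818/55113)²·(1−2087/11818)·0.6236/2087 = 1.131298 × 10^-5
  → Var(ȳ_str) = 3.066786 × 10^-4.
Var(ȳ_srs) = (1 − 7570/55113)·6.371/7570 = 7.2601276 × 10^-4.
deff = (3.066786 × 10^-4) / (7.2601276 × 10^-4) = 0.4224.

0.4224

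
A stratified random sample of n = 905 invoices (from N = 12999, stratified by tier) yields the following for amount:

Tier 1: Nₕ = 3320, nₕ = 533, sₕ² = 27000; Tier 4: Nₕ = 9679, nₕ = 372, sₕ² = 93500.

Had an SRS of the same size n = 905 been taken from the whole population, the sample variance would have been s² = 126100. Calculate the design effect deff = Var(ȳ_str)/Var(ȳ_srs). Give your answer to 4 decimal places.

Var(ȳ_str) = Σ Wₕ²(1−fₕ)sₕ²/nₕ with Wₕ = Nₕ/12999:
  Tier 1: (3320/12999)²·(1−533/3320)·27000/533 = 2.7739059
  Tier 4: (9679/12999)²·(1−372/9679)·93500/372 = 133.99512
  → Var(ȳ_str) = 136.76903.
Var(ȳ_srs) = (1 − 905/12999)·126100/905 = 129.63627.
deff = 136.76903 / 129.63627 = 1.0550.

1.0550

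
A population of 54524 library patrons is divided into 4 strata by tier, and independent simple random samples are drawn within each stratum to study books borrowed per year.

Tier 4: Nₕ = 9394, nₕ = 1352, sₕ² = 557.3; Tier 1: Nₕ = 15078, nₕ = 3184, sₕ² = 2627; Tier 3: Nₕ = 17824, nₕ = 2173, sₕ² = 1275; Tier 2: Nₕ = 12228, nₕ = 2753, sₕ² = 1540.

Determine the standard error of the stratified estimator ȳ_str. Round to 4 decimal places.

0.3703

Var(ȳ_str) = Σₕ Wₕ²(1 − fₕ)sₕ²/nₕ with Wₕ = Nₕ/N, N = 54524.
Tier 4: Wₕ = 0.17229110; term = 0.17229110²·(1 − 0.14392165)·557.3/1352 = 0.01047494.
Tier 1: Wₕ = 0.27653877; term = 0.27653877²·(1 − 0.21116859)·2627/3184 = 0.049771791.
Tier 3: Wₕ = 0.32690191; term = 0.32690191²·(1 − 0.12191427)·1275/2173 = 0.055058238.
Tier 2: Wₕ = 0.22426821; term = 0.22426821²·(1 − 0.22513903)·1540/2753 = 0.021800866.
Sum = 0.13710584.
SE = √(0.13710584) = 0.3703.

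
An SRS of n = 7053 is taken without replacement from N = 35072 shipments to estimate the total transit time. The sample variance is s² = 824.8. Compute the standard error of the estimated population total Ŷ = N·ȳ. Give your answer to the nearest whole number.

10720

Var(Ŷ) = N²·Var(ȳ) = N²·(1 − n/N)·s²/n.
f = 7053/35072 = 0.20110059; Var(ȳ) = 0.79889941·824.8/7053 = 0.093425809.
Var(Ŷ) = 35072² · 0.093425809 = 1.1491797 × 10^8.
SE(Ŷ) = √(1.1491797 × 10^8) = 10720.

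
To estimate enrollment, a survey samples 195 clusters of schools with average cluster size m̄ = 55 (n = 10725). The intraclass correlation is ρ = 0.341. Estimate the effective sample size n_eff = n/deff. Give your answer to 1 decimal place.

deff = 1 + (55 − 1)·0.341 = 1 + 18.414 = 19.414.
n_eff = 10725 / 19.414 = 552.4.

552.4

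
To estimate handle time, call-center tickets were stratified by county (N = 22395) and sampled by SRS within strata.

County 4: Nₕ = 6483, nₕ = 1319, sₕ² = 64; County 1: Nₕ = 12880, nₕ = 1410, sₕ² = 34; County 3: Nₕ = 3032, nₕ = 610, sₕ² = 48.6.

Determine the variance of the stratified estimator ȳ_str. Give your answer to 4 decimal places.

0.0115

Var(ȳ_str) = Σₕ Wₕ²(1 − fₕ)sₕ²/nₕ with Wₕ = Nₕ/N, N = 22395.
County 4: Wₕ = 0.28948426; term = 0.28948426²·(1 − 0.20345519)·64/1319 = 0.0032388833.
County 1: Wₕ = 0.57512838; term = 0.57512838²·(1 − 0.10947205)·34/1410 = 0.0071029205.
County 3: Wₕ = 0.13538736; term = 0.13538736²·(1 − 0.20118734)·48.6/610 = 0.0011665615.
Sum = 0.011508365.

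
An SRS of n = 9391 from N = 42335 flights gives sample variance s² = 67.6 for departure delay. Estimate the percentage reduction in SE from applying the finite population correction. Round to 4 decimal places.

f = n/N = 9391/42335 = 0.22182591.
SE_no-fpc = √(s²/n) = 0.084843276; SE_fpc = √((1−f)s²/n) = 0.074843797.
Ratio = √(1−f) = 0.88214176. Reduction = 100·(1 − 0.88214176) = 11.7858%.

11.7858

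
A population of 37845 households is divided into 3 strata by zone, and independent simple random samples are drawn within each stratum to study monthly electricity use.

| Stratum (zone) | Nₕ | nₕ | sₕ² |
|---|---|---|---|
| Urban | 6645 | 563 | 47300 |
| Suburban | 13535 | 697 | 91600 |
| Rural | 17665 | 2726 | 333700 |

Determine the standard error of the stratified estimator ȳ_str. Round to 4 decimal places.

Var(ȳ_str) = Σₕ Wₕ²(1 − fₕ)sₕ²/nₕ with Wₕ = Nₕ/N, N = 37845.
Urban: Wₕ = 0.17558462; term = 0.17558462²·(1 − 0.08472536)·47300/563 = 2.3707029.
Suburban: Wₕ = 0.35764302; term = 0.35764302²·(1 − 0.05149612)·91600/697 = 15.944148.
Rural: Wₕ = 0.46677236; term = 0.46677236²·(1 − 0.15431644)·333700/2726 = 22.555295.
Sum = 40.870146.
SE = √(40.870146) = 6.3930.

6.3930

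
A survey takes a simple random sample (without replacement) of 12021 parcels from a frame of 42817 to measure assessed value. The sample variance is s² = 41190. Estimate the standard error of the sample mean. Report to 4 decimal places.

1.5699

Under SRS without replacement, Var(ȳ) = (1 − f)·s²/n with f = n/N = 12021/42817 = 0.28075297.
Var(ȳ) = (1 − 0.28075297)·41190/12021 = 0.71924703·3.4265036 = 2.4645025.
SE(ȳ) = √(2.4645025) = 1.5699.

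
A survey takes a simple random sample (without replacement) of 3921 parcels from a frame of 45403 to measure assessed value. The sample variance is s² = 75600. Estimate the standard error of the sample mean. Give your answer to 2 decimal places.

Under SRS without replacement, Var(ȳ) = (1 − f)·s²/n with f = n/N = 3921/45403 = 0.08635993.
Var(ȳ) = (1 − 0.08635993)·75600/3921 = 0.91364007·19.280796 = 17.615708.
SE(ȳ) = √(17.615708) = 4.20.

4.20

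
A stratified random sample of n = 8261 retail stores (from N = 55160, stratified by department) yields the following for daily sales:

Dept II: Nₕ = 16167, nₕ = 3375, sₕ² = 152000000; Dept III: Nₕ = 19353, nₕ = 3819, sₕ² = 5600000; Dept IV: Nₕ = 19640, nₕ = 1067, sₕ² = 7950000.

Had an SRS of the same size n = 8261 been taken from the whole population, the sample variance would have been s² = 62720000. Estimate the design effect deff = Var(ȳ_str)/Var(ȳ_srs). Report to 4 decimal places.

Var(ȳ_str) = Σ Wₕ²(1−fₕ)sₕ²/nₕ with Wₕ = Nₕ/55160:
  Dept II: (16167/55160)²·(1−3375/16167)·152000000/3375 = 3061.1822
  Dept III: (19353/55160)²·(1−3819/19353)·5600000/3819 = 144.88434
  Dept IV: (19640/55160)²·(1−1067/19640)·7950000/1067 = 893.25969
  → Var(ȳ_str) = 4099.3262.
Var(ȳ_srs) = (1 − 8261/55160)·62720000/8261 = 6455.2453.
deff = 4099.3262 / 6455.2453 = 0.6350.

0.6350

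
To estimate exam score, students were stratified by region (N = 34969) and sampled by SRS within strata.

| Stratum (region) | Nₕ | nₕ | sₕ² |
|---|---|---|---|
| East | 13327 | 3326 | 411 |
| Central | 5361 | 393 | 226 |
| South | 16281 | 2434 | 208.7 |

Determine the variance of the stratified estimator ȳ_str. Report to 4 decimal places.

Var(ȳ_str) = Σₕ Wₕ²(1 − fₕ)sₕ²/nₕ with Wₕ = Nₕ/N, N = 34969.
East: Wₕ = 0.38110898; term = 0.38110898²·(1 − 0.24956855)·411/3326 = 0.013468802.
Central: Wₕ = 0.15330721; term = 0.15330721²·(1 − 0.07330722)·226/393 = 0.012524975.
South: Wₕ = 0.46558380; term = 0.46558380²·(1 − 0.14949942)·208.7/2434 = 0.015807829.
Sum = 0.041801606.

0.0418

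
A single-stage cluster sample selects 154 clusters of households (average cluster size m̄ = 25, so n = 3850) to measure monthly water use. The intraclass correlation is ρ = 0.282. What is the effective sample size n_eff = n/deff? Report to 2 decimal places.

deff = 1 + (25 − 1)·0.282 = 1 + 6.768 = 7.768.
n_eff = 3850 / 7.768 = 495.62.

495.62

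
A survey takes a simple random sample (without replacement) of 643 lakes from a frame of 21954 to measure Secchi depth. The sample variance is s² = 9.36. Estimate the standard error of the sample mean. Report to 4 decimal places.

Under SRS without replacement, Var(ȳ) = (1 − f)·s²/n with f = n/N = 643/21954 = 0.02928851.
Var(ȳ) = (1 − 0.02928851)·9.36/643 = 0.97071149·0.014556765 = 0.014130419.
SE(ȳ) = √(0.014130419) = 0.1189.

0.1189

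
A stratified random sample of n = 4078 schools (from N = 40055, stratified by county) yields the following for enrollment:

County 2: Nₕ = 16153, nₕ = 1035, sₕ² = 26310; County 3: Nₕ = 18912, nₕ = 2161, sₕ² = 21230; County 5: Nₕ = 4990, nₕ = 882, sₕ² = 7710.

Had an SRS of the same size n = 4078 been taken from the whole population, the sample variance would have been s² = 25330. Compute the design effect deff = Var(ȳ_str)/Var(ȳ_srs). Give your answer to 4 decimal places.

Var(ȳ_str) = Σ Wₕ²(1−fₕ)sₕ²/nₕ with Wₕ = Nₕ/40055:
  County 2: (16153/40055)²·(1−1035/16153)·26310/1035 = 3.869141
  County 3: (18912/40055)²·(1−2161/18912)·21230/2161 = 1.9398134
  County 5: (4990/40055)²·(1−882/4990)·7710/882 = 0.11168717
  → Var(ȳ_str) = 5.9206416.
Var(ȳ_srs) = (1 − 4078/40055)·25330/4078 = 5.5789976.
deff = 5.9206416 / 5.5789976 = 1.0612.

1.0612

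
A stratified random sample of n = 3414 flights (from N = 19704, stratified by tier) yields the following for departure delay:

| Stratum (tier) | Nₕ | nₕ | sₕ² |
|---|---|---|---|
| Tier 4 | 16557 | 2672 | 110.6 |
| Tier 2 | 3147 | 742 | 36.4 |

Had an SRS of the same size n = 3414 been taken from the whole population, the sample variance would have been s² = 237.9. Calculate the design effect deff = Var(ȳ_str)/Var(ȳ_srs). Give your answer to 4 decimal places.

0.4420

Var(ȳ_str) = Σ Wₕ²(1−fₕ)sₕ²/nₕ with Wₕ = Nₕ/19704:
  Tier 4: (16557/19704)²·(1−2672/16557)·110.6/2672 = 0.024509667
  Tier 2: (3147/19704)²·(1−742/3147)·36.4/742 = 9.5631398 × 10^-4
  → Var(ȳ_str) = 0.025465981.
Var(ȳ_srs) = (1 − 3414/19704)·237.9/3414 = 0.057609965.
deff = 0.025465981 / 0.057609965 = 0.4420.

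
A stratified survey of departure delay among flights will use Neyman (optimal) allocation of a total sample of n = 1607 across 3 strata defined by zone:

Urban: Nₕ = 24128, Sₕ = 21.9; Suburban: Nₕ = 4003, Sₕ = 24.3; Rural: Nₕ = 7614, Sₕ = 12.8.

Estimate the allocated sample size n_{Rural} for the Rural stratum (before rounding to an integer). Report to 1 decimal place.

Neyman allocation: nₕ = n·NₕSₕ / Σⱼ NⱼSⱼ.
Σ NⱼSⱼ = 24128·21.9 + 4003·24.3 + 7614·12.8 = 723135.3.
n_{Rural} = 1607·7614·12.8 / 723135.3 = 216.6.

216.6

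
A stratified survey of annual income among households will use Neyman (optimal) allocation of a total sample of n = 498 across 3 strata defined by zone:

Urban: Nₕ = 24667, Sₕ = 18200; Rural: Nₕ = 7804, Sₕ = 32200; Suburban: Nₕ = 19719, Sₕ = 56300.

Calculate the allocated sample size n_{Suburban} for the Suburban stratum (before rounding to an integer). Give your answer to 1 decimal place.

Neyman allocation: nₕ = n·NₕSₕ / Σⱼ NⱼSⱼ.
Σ NⱼSⱼ = 24667·18200 + 7804·32200 + 19719·56300 = 1.8104079 × 10^9.
n_{Suburban} = 498·19719·56300 / (1.8104079 × 10^9) = 305.4.

305.4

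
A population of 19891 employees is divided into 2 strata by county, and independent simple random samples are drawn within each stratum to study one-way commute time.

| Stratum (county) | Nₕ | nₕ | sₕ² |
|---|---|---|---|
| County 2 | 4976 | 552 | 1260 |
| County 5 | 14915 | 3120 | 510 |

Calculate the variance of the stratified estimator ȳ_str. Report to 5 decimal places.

0.19968

Var(ȳ_str) = Σₕ Wₕ²(1 − fₕ)sₕ²/nₕ with Wₕ = Nₕ/N, N = 19891.
County 2: Wₕ = 0.25016339; term = 0.25016339²·(1 − 0.11093248)·1260/552 = 0.12700292.
County 5: Wₕ = 0.74983661; term = 0.74983661²·(1 − 0.20918538)·510/3120 = 0.072681445.
Sum = 0.19968437.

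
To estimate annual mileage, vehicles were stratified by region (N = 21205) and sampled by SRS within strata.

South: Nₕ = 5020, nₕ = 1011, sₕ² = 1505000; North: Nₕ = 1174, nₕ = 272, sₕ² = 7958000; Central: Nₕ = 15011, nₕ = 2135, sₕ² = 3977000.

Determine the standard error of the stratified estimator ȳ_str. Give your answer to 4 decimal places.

Var(ȳ_str) = Σₕ Wₕ²(1 − fₕ)sₕ²/nₕ with Wₕ = Nₕ/N, N = 21205.
South: Wₕ = 0.23673662; term = 0.23673662²·(1 − 0.20139442)·1505000/1011 = 66.62674.
North: Wₕ = 0.05536430; term = 0.05536430²·(1 − 0.23168654)·7958000/272 = 68.902204.
Central: Wₕ = 0.70789908; term = 0.70789908²·(1 − 0.14222903)·3977000/2135 = 800.70354.
Sum = 936.23248.
SE = √(936.23248) = 30.5979.

30.5979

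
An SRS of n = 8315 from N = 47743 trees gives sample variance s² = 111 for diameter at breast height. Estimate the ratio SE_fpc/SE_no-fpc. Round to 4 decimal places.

0.9088

f = n/N = 8315/47743 = 0.17416166.
SE_no-fpc = √(s²/n) = 0.11553947; SE_fpc = √((1−f)s²/n) = 0.10499724.
Ratio = √(1−f) = 0.90875648.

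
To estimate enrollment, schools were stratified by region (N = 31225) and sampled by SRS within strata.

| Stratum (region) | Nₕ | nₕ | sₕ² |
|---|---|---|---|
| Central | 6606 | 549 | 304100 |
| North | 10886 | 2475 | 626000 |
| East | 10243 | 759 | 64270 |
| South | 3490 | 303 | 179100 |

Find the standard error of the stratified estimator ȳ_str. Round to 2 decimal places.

Var(ȳ_str) = Σₕ Wₕ²(1 − fₕ)sₕ²/nₕ with Wₕ = Nₕ/N, N = 31225.
Central: Wₕ = 0.21156125; term = 0.21156125²·(1 − 0.08310627)·304100/549 = 22.731878.
North: Wₕ = 0.34863090; term = 0.34863090²·(1 − 0.22735624)·626000/2475 = 23.752548.
East: Wₕ = 0.32803843; term = 0.32803843²·(1 − 0.07409938)·64270/759 = 8.4368504.
South: Wₕ = 0.11176942; term = 0.11176942²·(1 − 0.08681948)·179100/303 = 6.7430372.
Sum = 61.664314.
SE = √(61.664314) = 7.85.

7.85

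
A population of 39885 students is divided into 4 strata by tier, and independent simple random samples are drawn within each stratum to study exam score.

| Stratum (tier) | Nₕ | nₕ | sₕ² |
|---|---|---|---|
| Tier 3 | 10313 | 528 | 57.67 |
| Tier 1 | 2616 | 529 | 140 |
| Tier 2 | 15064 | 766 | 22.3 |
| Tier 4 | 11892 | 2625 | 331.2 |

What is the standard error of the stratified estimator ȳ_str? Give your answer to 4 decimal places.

Var(ȳ_str) = Σₕ Wₕ²(1 − fₕ)sₕ²/nₕ with Wₕ = Nₕ/N, N = 39885.
Tier 3: Wₕ = 0.25856838; term = 0.25856838²·(1 − 0.05119752)·57.67/528 = 0.0069285552.
Tier 1: Wₕ = 0.06558857; term = 0.06558857²·(1 − 0.20221713)·140/529 = 9.0826663 × 10^-4.
Tier 2: Wₕ = 0.37768585; term = 0.37768585²·(1 − 0.05084971)·22.3/766 = 0.0039415996.
Tier 4: Wₕ = 0.29815720; term = 0.29815720²·(1 − 0.22073663)·331.2/2625 = 0.0087404922.
Sum = 0.020518914.
SE = √(0.020518914) = 0.1432.

0.1432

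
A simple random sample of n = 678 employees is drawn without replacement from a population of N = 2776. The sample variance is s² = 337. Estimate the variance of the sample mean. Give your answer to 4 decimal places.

Under SRS without replacement, Var(ȳ) = (1 − f)·s²/n with f = n/N = 678/2776 = 0.24423631.
Var(ȳ) = (1 − 0.24423631)·337/678 = 0.75576369·0.49705015 = 0.37565245.

0.3757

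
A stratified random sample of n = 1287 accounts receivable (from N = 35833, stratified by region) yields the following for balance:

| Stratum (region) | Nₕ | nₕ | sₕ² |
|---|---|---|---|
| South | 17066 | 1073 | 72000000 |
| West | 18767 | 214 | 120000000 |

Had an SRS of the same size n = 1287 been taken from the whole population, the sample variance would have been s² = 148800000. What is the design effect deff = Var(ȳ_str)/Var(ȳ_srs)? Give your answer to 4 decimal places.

Var(ȳ_str) = Σ Wₕ²(1−fₕ)sₕ²/nₕ with Wₕ = Nₕ/35833:
  South: (17066/35833)²·(1−1073/17066)·72000000/1073 = 14263.566
  West: (18767/35833)²·(1−214/18767)·120000000/214 = 152058.3
  → Var(ȳ_str) = 166321.87.
Var(ȳ_srs) = (1 − 1287/35833)·148800000/1287 = 111465.12.
deff = 166321.87 / 111465.12 = 1.4921.

1.4921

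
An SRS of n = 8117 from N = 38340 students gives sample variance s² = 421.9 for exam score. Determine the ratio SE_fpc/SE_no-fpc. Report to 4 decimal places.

f = n/N = 8117/38340 = 0.21171101.
SE_no-fpc = √(s²/n) = 0.22798538; SE_fpc = √((1−f)s²/n) = 0.20241828.
Ratio = √(1−f) = 0.88785640.

0.8879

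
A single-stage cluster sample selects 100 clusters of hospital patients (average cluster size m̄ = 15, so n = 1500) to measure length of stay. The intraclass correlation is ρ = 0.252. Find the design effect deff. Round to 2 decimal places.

deff = 1 + (15 − 1)·0.252 = 1 + 3.528 = 4.528.

4.53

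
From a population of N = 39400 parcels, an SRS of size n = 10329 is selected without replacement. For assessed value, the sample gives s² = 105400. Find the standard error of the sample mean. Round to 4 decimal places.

Under SRS without replacement, Var(ȳ) = (1 − f)·s²/n with f = n/N = 10329/39400 = 0.26215736.
Var(ȳ) = (1 − 0.26215736)·105400/10329 = 0.73784264·10.204279 = 7.5291523.
SE(ȳ) = √(7.5291523) = 2.7439.

2.7439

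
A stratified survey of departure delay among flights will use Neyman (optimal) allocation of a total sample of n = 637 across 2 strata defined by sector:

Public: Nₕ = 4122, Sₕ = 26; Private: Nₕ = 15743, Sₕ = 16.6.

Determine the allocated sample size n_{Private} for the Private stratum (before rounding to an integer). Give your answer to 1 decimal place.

Neyman allocation: nₕ = n·NₕSₕ / Σⱼ NⱼSⱼ.
Σ NⱼSⱼ = 4122·26 + 15743·16.6 = 368505.8.
n_{Private} = 637·15743·16.6 / 368505.8 = 451.7.

451.7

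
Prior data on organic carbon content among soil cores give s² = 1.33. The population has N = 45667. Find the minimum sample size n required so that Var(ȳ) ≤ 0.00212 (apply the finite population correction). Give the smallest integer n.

619

Without fpc, n₀ = s²/D = 1.33/0.00212 = 627.3585.
With fpc, (1 − n/N)·s²/n ≤ D requires n ≥ n₀/(1 + n₀/N) = 627.3585/(1 + 627.3585/45667) = 618.8568.
Rounding up, n = 619.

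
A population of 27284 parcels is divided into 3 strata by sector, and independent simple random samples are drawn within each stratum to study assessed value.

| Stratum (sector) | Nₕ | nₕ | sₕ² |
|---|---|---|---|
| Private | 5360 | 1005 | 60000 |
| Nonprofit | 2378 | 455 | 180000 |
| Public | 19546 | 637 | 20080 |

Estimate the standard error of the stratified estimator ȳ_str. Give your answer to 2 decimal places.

Var(ȳ_str) = Σₕ Wₕ²(1 − fₕ)sₕ²/nₕ with Wₕ = Nₕ/N, N = 27284.
Private: Wₕ = 0.19645213; term = 0.19645213²·(1 − 0.18750000)·60000/1005 = 1.8720699.
Nonprofit: Wₕ = 0.08715731; term = 0.08715731²·(1 − 0.19133726)·180000/455 = 2.4301672.
Public: Wₕ = 0.71639056; term = 0.71639056²·(1 − 0.03258979)·20080/637 = 15.650732.
Sum = 19.952969.
SE = √(19.952969) = 4.47.

4.47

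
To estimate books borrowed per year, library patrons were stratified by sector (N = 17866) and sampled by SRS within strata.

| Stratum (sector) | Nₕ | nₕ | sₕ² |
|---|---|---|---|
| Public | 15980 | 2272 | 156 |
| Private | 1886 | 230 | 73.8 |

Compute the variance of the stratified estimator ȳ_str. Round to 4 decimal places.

0.0503

Var(ȳ_str) = Σₕ Wₕ²(1 − fₕ)sₕ²/nₕ with Wₕ = Nₕ/N, N = 17866.
Public: Wₕ = 0.89443636; term = 0.89443636²·(1 − 0.14217772)·156/2272 = 0.047120781.
Private: Wₕ = 0.10556364; term = 0.10556364²·(1 − 0.12195122)·73.8/230 = 0.0031396113.
Sum = 0.050260392.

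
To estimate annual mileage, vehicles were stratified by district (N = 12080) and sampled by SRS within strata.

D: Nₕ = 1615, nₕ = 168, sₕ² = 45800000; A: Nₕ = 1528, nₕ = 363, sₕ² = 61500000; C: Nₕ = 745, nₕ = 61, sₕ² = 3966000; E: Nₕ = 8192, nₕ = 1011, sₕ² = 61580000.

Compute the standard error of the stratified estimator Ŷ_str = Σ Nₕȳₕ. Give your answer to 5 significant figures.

2.1342 × 10^6

Var(Ŷ_str) = Σₕ Nₕ²(1 − fₕ)sₕ²/nₕ.
D: 1615²·(1 − 168/1615)·45800000/168 = 6.3708482 × 10^11.
A: 1528²·(1 − 363/1528)·61500000/363 = 3.0159058 × 10^11.
C: 745²·(1 − 61/745)·3966000/61 = 3.3131054 × 10^10.
E: 8192²·(1 − 1011/8192)·61580000/1011 = 3.5831369 × 10^12.
Sum = 4.5549434 × 10^12.
SE = √(4.5549434 × 10^12) = 2.1342 × 10^6.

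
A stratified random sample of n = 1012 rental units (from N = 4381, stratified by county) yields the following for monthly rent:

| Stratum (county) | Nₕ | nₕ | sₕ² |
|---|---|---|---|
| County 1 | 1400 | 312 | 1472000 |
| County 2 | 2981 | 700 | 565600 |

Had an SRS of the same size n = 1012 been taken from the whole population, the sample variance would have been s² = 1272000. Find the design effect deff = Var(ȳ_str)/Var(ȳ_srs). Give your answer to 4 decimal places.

0.6835

Var(ȳ_str) = Σ Wₕ²(1−fₕ)sₕ²/nₕ with Wₕ = Nₕ/4381:
  County 1: (1400/4381)²·(1−312/1400)·1472000/312 = 374.42397
  County 2: (2981/4381)²·(1−700/2981)·565600/700 = 286.25436
  → Var(ȳ_str) = 660.67833.
Var(ȳ_srs) = (1 − 1012/4381)·1272000/1012 = 966.57233.
deff = 660.67833 / 966.57233 = 0.6835.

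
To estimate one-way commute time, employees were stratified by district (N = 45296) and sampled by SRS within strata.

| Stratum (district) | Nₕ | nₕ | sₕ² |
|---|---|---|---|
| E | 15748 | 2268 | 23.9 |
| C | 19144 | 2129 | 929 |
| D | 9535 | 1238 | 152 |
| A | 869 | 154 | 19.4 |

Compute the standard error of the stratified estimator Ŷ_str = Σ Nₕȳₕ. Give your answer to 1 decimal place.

12416.3

Var(Ŷ_str) = Σₕ Nₕ²(1 − fₕ)sₕ²/nₕ.
E: 15748²·(1 − 2268/15748)·23.9/2268 = 2.2370215 × 10^6.
C: 19144²·(1 − 2129/19144)·929/2129 = 1.421362 × 10^8.
D: 9535²·(1 − 1238/9535)·152/1238 = 9.7132537 × 10^6.
A: 869²·(1 − 154/869)·19.4/154 = 78272.071.
Sum = 1.5416475 × 10^8.
SE = √(1.5416475 × 10^8) = 12416.3.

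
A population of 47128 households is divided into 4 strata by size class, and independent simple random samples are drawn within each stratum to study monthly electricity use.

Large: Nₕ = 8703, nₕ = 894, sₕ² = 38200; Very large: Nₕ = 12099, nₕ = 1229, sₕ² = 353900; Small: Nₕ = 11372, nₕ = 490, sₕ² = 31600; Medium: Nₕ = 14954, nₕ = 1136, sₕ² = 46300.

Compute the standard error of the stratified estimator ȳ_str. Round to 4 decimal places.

5.0738

Var(ȳ_str) = Σₕ Wₕ²(1 − fₕ)sₕ²/nₕ with Wₕ = Nₕ/N, N = 47128.
Large: Wₕ = 0.18466729; term = 0.18466729²·(1 − 0.10272320)·38200/894 = 1.3074715.
Very large: Wₕ = 0.25672636; term = 0.25672636²·(1 − 0.10157864)·353900/1229 = 17.050993.
Small: Wₕ = 0.24130029; term = 0.24130029²·(1 − 0.04308829)·31600/490 = 3.5931765.
Medium: Wₕ = 0.31730606; term = 0.31730606²·(1 − 0.07596630)·46300/1136 = 3.7918156.
Sum = 25.743457.
SE = √(25.743457) = 5.0738.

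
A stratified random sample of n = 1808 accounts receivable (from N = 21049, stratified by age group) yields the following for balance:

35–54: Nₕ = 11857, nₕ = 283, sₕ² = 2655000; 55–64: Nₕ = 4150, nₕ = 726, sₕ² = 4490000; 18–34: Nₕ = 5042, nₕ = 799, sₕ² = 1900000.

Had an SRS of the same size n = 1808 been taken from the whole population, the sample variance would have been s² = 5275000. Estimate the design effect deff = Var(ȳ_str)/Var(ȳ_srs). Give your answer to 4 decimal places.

1.2070

Var(ȳ_str) = Σ Wₕ²(1−fₕ)sₕ²/nₕ with Wₕ = Nₕ/21049:
  35–54: (11857/21049)²·(1−283/11857)·2655000/283 = 2905.8517
  55–64: (4150/21049)²·(1−726/4150)·4490000/726 = 198.34837
  18–34: (5042/21049)²·(1−799/5042)·1900000/799 = 114.82059
  → Var(ȳ_str) = 3219.0207.
Var(ȳ_srs) = (1 − 1808/21049)·5275000/1808 = 2666.9828.
deff = 3219.0207 / 2666.9828 = 1.2070.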